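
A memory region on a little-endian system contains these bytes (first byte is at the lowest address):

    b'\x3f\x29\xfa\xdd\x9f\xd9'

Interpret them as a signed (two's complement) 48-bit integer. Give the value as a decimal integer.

Little-endian stores the least-significant byte at the lowest address.
Reassemble most-significant byte first: D9 9F DD FA 29 3F → 0xD99FDDFA293F.
Top bit is set, so as a signed 48-bit value this is 0xD99FDDFA293F − 2^48 = -42194329523905.

-42194329523905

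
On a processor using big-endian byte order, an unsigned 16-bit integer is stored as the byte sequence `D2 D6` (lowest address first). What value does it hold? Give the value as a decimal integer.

Big-endian: lowest address holds the most-significant byte.
The bytes are already most-significant first: 0xD2D6.
0xD2D6 = 53974.

53974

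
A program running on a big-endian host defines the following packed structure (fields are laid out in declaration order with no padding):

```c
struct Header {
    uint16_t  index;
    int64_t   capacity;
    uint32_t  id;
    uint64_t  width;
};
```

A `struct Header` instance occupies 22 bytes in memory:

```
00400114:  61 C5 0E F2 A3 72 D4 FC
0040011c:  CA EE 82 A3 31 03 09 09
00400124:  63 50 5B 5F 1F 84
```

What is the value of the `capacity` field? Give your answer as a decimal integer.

`capacity` follows `index` (2 bytes), so it starts at byte offset 2 and occupies 8 bytes.
Bytes at offsets 2..9: 0E F2 A3 72 D4 FC CA EE.
In big-endian order the high byte comes first in memory.
The bytes are already most-significant first: 0x0EF2A372D4FCCAEE.
0x0EF2A372D4FCCAEE = 1077102974489905902.

1077102974489905902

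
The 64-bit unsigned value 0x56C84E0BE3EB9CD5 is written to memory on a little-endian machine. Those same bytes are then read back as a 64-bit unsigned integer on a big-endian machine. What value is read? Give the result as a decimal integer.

Stored little-endian, the bytes at ascending addresses are D5 9C EB E3 0B 4E C8 56.
Read back as big-endian, the last byte is least significant, giving 0xD59CEBE30B4EC856.
0xD59CEBE30B4EC856 = 15392436986825328726.

15392436986825328726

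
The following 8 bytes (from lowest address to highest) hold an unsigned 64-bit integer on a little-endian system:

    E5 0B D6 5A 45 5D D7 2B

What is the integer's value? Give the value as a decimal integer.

3159096216081796069

Little-endian stores the least-significant byte at the lowest address.
Reassemble most-significant byte first: 2B D7 5D 45 5A D6 0B E5 → 0x2BD75D455AD60BE5.
0x2BD75D455AD60BE5 = 3159096216081796069.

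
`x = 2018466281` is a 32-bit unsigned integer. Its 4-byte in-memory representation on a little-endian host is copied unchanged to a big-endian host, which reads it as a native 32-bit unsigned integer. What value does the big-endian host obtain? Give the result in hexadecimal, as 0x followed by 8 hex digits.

0xE9594F78

2018466281 in 32-bit hexadecimal is 0x784F59E9.
Stored little-endian, the bytes at ascending addresses are E9 59 4F 78.
Read back as big-endian, the last byte is least significant, giving 0xE9594F78.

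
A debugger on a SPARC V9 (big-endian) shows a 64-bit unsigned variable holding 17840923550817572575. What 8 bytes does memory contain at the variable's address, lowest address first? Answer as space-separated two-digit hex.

17840923550817572575 in hexadecimal, padded to 64 bits, is 0xF797B171B761D6DF.
Split into bytes (most-significant first): F7 97 B1 71 B7 61 D6 DF.
Big-endian: lowest address holds the most-significant byte.
So the memory order matches the most-significant-first order: F7 97 B1 71 B7 61 D6 DF.

F7 97 B1 71 B7 61 D6 DF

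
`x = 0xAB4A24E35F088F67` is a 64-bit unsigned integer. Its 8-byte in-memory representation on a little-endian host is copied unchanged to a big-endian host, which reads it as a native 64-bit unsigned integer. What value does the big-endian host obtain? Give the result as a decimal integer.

Stored little-endian, the bytes at ascending addresses are 67 8F 08 5F E3 24 4A AB.
Read back as big-endian, the last byte is least significant, giving 0x678F085FE3244AAB.
0x678F085FE3244AAB = 7462192315501922987.

7462192315501922987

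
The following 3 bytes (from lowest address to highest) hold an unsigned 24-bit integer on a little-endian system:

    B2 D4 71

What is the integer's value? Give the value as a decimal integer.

7460018

Little-endian: lowest address holds the least-significant byte.
Reassemble most-significant byte first: 71 D4 B2 → 0x71D4B2.
0x71D4B2 = 7460018.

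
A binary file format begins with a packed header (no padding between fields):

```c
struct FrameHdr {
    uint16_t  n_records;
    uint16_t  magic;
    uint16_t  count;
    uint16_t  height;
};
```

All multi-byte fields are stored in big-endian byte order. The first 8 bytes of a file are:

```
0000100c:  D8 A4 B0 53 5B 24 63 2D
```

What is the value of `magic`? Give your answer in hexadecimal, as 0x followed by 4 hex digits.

`magic` follows `n_records` (2 bytes), so it starts at byte offset 2 and occupies 2 bytes.
Bytes at offsets 2..3: B0 53.
In big-endian order the high byte comes first in memory.
The bytes are already most-significant first: 0xB053.

0xB053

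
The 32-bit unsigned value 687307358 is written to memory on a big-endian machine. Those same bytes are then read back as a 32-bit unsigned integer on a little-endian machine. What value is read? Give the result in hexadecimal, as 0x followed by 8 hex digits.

687307358 in 32-bit hexadecimal is 0x28F77A5E.
Stored big-endian, the bytes at ascending addresses are 28 F7 7A 5E.
Read back as little-endian, the first byte is least significant, giving 0x5E7AF728.

0x5E7AF728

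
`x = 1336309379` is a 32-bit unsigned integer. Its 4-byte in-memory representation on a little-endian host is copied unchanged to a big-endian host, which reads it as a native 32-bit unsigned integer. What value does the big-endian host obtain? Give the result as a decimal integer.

2205591119

1336309379 in 32-bit hexadecimal is 0x4FA67683.
Stored little-endian, the bytes at ascending addresses are 83 76 A6 4F.
Read back as big-endian, the last byte is least significant, giving 0x8376A64F.
0x8376A64F = 2205591119.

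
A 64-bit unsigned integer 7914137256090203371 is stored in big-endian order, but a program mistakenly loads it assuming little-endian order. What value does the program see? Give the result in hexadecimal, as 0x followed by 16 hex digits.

0xEBF4F04CE7A9D46D

7914137256090203371 in 64-bit hexadecimal is 0x6DD4A9E74CF0F4EB.
Stored big-endian, the bytes at ascending addresses are 6D D4 A9 E7 4C F0 F4 EB.
Read back as little-endian, the first byte is least significant, giving 0xEBF4F04CE7A9D46D.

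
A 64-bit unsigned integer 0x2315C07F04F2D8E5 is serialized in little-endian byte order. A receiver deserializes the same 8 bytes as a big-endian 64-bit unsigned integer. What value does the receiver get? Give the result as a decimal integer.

16562253730792084771

Stored little-endian, the bytes at ascending addresses are E5 D8 F2 04 7F C0 15 23.
Read back as big-endian, the last byte is least significant, giving 0xE5D8F2047FC01523.
0xE5D8F2047FC01523 = 16562253730792084771.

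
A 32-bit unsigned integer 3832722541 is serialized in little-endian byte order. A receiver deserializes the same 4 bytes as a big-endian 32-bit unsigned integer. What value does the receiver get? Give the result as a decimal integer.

1840542436

3832722541 in 32-bit hexadecimal is 0xE472B46D.
Stored little-endian, the bytes at ascending addresses are 6D B4 72 E4.
Read back as big-endian, the last byte is least significant, giving 0x6DB472E4.
0x6DB472E4 = 1840542436.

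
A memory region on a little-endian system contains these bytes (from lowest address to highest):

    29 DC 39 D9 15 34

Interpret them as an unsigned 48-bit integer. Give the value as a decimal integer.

Little-endian: lowest address holds the least-significant byte.
Reassemble most-significant byte first: 34 15 D9 39 DC 29 → 0x3415D939DC29.
0x3415D939DC29 = 57268443405353.

57268443405353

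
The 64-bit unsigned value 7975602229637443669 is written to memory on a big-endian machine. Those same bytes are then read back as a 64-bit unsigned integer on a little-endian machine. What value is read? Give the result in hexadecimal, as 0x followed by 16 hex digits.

0x55705AA7F807AF6E

7975602229637443669 in 64-bit hexadecimal is 0x6EAF07F8A75A7055.
Stored big-endian, the bytes at ascending addresses are 6E AF 07 F8 A7 5A 70 55.
Read back as little-endian, the first byte is least significant, giving 0x55705AA7F807AF6E.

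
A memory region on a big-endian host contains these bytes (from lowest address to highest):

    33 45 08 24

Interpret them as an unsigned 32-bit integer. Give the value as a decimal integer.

860162084

Big-endian: lowest address holds the most-significant byte.
The bytes are already most-significant first: 0x33450824.
0x33450824 = 860162084.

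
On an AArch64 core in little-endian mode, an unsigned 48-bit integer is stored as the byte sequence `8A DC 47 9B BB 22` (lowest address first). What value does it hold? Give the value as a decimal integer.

Little-endian stores the least-significant byte at the lowest address.
Reassemble most-significant byte first: 22 BB 9B 47 DC 8A → 0x22BB9B47DC8A.
0x22BB9B47DC8A = 38189159406730.

38189159406730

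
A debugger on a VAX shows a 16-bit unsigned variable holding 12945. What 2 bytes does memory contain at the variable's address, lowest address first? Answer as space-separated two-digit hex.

91 32

12945 in hexadecimal, padded to 16 bits, is 0x3291.
Split into bytes (most-significant first): 32 91.
In little-endian order the low byte comes first in memory.
So at ascending addresses the bytes are 91 32.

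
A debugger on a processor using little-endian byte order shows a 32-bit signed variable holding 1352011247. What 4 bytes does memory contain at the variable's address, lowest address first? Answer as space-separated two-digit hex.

1352011247 in hexadecimal, padded to 32 bits, is 0x50960DEF.
Split into bytes (most-significant first): 50 96 0D EF.
Little-endian: lowest address holds the least-significant byte.
So at ascending addresses the bytes are EF 0D 96 50.

EF 0D 96 50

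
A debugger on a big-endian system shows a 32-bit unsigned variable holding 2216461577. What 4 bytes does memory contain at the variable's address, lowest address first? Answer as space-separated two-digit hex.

84 1C 85 09

2216461577 in hexadecimal, padded to 32 bits, is 0x841C8509.
Split into bytes (most-significant first): 84 1C 85 09.
Big-endian: lowest address holds the most-significant byte.
So the memory order matches the most-significant-first order: 84 1C 85 09.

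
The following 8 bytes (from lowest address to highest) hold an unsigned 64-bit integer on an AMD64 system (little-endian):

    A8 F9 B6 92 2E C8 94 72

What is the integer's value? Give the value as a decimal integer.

8256444119232477608

In little-endian order the low byte comes first in memory.
Reassemble most-significant byte first: 72 94 C8 2E 92 B6 F9 A8 → 0x7294C82E92B6F9A8.
0x7294C82E92B6F9A8 = 8256444119232477608.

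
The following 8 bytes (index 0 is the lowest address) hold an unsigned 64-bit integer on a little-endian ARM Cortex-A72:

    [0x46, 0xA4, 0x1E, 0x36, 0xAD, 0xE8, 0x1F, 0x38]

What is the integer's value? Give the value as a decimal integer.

4044206821036958790

Little-endian: lowest address holds the least-significant byte.
Reassemble most-significant byte first: 38 1F E8 AD 36 1E A4 46 → 0x381FE8AD361EA446.
0x381FE8AD361EA446 = 4044206821036958790.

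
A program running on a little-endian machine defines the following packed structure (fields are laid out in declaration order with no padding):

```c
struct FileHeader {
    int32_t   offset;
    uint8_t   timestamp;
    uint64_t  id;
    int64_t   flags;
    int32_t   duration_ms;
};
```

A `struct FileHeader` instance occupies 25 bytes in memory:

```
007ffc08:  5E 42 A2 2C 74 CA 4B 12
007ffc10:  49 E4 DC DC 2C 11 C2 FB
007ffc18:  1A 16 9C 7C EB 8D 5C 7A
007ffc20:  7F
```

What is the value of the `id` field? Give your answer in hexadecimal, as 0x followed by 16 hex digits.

`id` follows `offset` (4 B), `timestamp` (1 B), so it starts at offset 4 + 1 = 5 and occupies 8 bytes.
Bytes at offsets 5..12: CA 4B 12 49 E4 DC DC 2C.
In little-endian order the low byte comes first in memory.
Reassemble most-significant byte first: 2C DC DC E4 49 12 4B CA → 0x2CDCDCE449124BCA.

0x2CDCDCE449124BCA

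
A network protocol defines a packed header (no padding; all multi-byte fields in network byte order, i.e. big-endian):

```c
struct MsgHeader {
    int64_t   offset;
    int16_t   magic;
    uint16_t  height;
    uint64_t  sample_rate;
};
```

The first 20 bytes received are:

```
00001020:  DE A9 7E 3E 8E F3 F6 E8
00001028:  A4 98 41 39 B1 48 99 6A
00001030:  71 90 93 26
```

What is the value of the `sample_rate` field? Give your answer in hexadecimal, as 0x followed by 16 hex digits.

0xB148996A71909326

`sample_rate` follows `offset` (8 B), `magic` (2 B), `height` (2 B), so it starts at offset 8 + 2 + 2 = 12 and occupies 8 bytes.
Bytes at offsets 12..19: B1 48 99 6A 71 90 93 26.
Big-endian stores the most-significant byte at the lowest address.
The bytes are already most-significant first: 0xB148996A71909326.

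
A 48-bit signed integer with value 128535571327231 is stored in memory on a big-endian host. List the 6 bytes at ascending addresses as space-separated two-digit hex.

74 E7 05 11 E8 FF

128535571327231 in hexadecimal, padded to 48 bits, is 0x74E70511E8FF.
Split into bytes (most-significant first): 74 E7 05 11 E8 FF.
Big-endian stores the most-significant byte at the lowest address.
So the memory order matches the most-significant-first order: 74 E7 05 11 E8 FF.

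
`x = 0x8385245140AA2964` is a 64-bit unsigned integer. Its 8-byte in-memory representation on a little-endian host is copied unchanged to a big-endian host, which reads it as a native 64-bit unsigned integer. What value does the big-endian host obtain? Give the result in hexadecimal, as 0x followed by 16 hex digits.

Stored little-endian, the bytes at ascending addresses are 64 29 AA 40 51 24 85 83.
Read back as big-endian, the last byte is least significant, giving 0x6429AA4051248583.

0x6429AA4051248583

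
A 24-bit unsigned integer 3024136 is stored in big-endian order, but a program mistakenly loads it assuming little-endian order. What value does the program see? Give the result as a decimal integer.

533806

3024136 in 24-bit hexadecimal is 0x2E2508.
Stored big-endian, the bytes at ascending addresses are 2E 25 08.
Read back as little-endian, the first byte is least significant, giving 0x08252E.
0x08252E = 533806.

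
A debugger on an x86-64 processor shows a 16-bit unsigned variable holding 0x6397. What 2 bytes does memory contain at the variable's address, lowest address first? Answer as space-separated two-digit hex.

Split into bytes (most-significant first): 63 97.
Little-endian stores the least-significant byte at the lowest address.
So at ascending addresses the bytes are 97 63.

97 63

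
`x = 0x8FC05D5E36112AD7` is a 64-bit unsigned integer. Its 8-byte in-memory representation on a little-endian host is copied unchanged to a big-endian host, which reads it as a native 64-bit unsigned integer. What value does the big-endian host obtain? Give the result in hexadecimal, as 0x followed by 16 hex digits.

Stored little-endian, the bytes at ascending addresses are D7 2A 11 36 5E 5D C0 8F.
Read back as big-endian, the last byte is least significant, giving 0xD72A11365E5DC08F.

0xD72A11365E5DC08F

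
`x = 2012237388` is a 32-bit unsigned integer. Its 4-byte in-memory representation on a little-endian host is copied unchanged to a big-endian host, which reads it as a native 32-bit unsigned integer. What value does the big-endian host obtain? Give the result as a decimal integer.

1280241783

2012237388 in 32-bit hexadecimal is 0x77F04E4C.
Stored little-endian, the bytes at ascending addresses are 4C 4E F0 77.
Read back as big-endian, the last byte is least significant, giving 0x4C4EF077.
0x4C4EF077 = 1280241783.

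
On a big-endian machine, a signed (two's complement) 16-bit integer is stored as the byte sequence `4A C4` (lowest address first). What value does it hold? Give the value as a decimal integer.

19140

Big-endian: lowest address holds the most-significant byte.
The bytes are already most-significant first: 0x4AC4.
0x4AC4 = 19140.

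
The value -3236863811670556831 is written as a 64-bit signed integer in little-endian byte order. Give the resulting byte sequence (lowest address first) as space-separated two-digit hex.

Two's complement of -3236863811670556831 in 64 bits: 3236863811670556831 = 0x2CEBA67CB0F0C09F; invert → 0xD31459834F0F3F60; add 1 → 0xD31459834F0F3F61.
Split into bytes (most-significant first): D3 14 59 83 4F 0F 3F 61.
Little-endian: lowest address holds the least-significant byte.
So at ascending addresses the bytes are 61 3F 0F 4F 83 59 14 D3.

61 3F 0F 4F 83 59 14 D3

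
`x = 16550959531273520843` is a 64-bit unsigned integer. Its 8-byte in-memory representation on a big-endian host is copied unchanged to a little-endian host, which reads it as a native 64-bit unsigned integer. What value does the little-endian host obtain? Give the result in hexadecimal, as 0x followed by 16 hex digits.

0xCB866CC100D2B0E5

16550959531273520843 in 64-bit hexadecimal is 0xE5B0D200C16C86CB.
Stored big-endian, the bytes at ascending addresses are E5 B0 D2 00 C1 6C 86 CB.
Read back as little-endian, the first byte is least significant, giving 0xCB866CC100D2B0E5.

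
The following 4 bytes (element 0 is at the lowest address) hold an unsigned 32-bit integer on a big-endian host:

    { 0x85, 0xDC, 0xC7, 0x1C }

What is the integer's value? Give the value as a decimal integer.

2245838620

Big-endian: lowest address holds the most-significant byte.
The bytes are already most-significant first: 0x85DCC71C.
0x85DCC71C = 2245838620.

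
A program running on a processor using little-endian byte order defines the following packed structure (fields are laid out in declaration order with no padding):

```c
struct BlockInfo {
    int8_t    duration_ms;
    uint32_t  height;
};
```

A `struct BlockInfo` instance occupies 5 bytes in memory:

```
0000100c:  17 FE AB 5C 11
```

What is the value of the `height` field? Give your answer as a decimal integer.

`height` follows `duration_ms` (1 byte), so it starts at byte offset 1 and occupies 4 bytes.
Bytes at offsets 1..4: FE AB 5C 11.
In little-endian order the low byte comes first in memory.
Reassemble most-significant byte first: 11 5C AB FE → 0x115CABFE.
0x115CABFE = 291286014.

291286014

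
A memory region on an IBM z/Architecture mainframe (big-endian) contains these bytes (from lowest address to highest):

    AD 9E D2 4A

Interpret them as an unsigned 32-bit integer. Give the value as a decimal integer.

2912866890

In big-endian order the high byte comes first in memory.
The bytes are already most-significant first: 0xAD9ED24A.
0xAD9ED24A = 2912866890.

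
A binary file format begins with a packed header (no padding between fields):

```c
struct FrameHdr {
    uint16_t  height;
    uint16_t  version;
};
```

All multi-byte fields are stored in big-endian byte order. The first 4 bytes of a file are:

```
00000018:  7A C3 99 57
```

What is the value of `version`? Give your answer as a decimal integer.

`version` follows `height` (2 bytes), so it starts at byte offset 2 and occupies 2 bytes.
Bytes at offsets 2..3: 99 57.
Big-endian stores the most-significant byte at the lowest address.
The bytes are already most-significant first: 0x9957.
0x9957 = 39255.

39255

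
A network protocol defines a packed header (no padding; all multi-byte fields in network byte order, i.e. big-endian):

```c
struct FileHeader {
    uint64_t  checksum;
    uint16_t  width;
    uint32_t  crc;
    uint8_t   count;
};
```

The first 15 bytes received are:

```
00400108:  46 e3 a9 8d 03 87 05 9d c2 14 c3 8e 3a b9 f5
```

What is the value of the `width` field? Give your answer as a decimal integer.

`width` follows `checksum` (8 bytes), so it starts at byte offset 8 and occupies 2 bytes.
Bytes at offsets 8..9: C2 14.
In big-endian order the high byte comes first in memory.
The bytes are already most-significant first: 0xC214.
0xC214 = 49684.

49684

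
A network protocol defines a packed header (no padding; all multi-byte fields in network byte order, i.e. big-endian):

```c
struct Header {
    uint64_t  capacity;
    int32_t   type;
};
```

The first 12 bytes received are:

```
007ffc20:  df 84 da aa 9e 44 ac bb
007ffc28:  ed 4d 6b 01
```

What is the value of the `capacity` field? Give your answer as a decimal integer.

`capacity` is the first field, at byte offset 0, occupying 8 bytes.
Bytes at offsets 0..7: DF 84 DA AA 9E 44 AC BB.
Big-endian: lowest address holds the most-significant byte.
The bytes are already most-significant first: 0xDF84DAAA9E44ACBB.
0xDF84DAAA9E44ACBB = 16106238593718332603.

16106238593718332603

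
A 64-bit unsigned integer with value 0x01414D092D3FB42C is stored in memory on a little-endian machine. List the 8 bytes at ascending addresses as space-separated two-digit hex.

2C B4 3F 2D 09 4D 41 01

Split into bytes (most-significant first): 01 41 4D 09 2D 3F B4 2C.
Little-endian stores the least-significant byte at the lowest address.
So at ascending addresses the bytes are 2C B4 3F 2D 09 4D 41 01.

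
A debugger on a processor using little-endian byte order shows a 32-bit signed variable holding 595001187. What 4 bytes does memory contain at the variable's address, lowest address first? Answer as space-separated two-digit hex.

595001187 in hexadecimal, padded to 32 bits, is 0x2376FF63.
Split into bytes (most-significant first): 23 76 FF 63.
Little-endian: lowest address holds the least-significant byte.
So at ascending addresses the bytes are 63 FF 76 23.

63 FF 76 23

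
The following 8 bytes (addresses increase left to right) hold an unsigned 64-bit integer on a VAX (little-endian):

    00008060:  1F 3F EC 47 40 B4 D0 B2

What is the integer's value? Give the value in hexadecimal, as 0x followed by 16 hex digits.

Little-endian stores the least-significant byte at the lowest address.
Reassemble most-significant byte first: B2 D0 B4 40 47 EC 3F 1F → 0xB2D0B44047EC3F1F.

0xB2D0B44047EC3F1F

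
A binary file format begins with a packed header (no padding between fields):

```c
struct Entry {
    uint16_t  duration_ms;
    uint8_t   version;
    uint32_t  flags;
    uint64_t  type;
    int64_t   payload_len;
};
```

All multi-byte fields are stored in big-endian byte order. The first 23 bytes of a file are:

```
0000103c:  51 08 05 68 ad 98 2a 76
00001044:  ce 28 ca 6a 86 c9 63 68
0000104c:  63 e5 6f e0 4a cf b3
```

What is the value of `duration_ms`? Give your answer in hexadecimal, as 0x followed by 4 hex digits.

`duration_ms` is the first field, at byte offset 0, occupying 2 bytes.
Bytes at offsets 0..1: 51 08.
Big-endian stores the most-significant byte at the lowest address.
The bytes are already most-significant first: 0x5108.

0x5108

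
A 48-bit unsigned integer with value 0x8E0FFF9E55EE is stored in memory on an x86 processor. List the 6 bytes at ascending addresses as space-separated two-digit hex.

EE 55 9E FF 0F 8E

Split into bytes (most-significant first): 8E 0F FF 9E 55 EE.
Little-endian: lowest address holds the least-significant byte.
So at ascending addresses the bytes are EE 55 9E FF 0F 8E.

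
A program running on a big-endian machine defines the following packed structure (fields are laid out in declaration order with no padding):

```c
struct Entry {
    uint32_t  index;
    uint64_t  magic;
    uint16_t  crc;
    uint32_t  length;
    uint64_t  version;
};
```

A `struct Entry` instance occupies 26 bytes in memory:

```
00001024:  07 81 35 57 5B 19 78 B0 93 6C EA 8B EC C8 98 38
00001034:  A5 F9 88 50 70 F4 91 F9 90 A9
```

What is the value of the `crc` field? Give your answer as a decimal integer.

60616

`crc` follows `index` (4 B), `magic` (8 B), so it starts at offset 4 + 8 = 12 and occupies 2 bytes.
Bytes at offsets 12..13: EC C8.
Big-endian: lowest address holds the most-significant byte.
The bytes are already most-significant first: 0xECC8.
0xECC8 = 60616.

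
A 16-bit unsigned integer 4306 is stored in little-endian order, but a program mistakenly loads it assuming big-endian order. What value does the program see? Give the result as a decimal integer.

53776

4306 in 16-bit hexadecimal is 0x10D2.
Stored little-endian, the bytes at ascending addresses are D2 10.
Read back as big-endian, the last byte is least significant, giving 0xD210.
0xD210 = 53776.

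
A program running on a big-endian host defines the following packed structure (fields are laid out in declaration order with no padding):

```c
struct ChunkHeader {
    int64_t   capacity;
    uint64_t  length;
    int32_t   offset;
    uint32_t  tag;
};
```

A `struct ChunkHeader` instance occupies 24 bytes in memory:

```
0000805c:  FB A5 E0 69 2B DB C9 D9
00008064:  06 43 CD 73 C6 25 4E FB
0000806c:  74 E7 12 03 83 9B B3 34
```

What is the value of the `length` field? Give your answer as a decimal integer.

`length` follows `capacity` (8 bytes), so it starts at byte offset 8 and occupies 8 bytes.
Bytes at offsets 8..15: 06 43 CD 73 C6 25 4E FB.
Big-endian stores the most-significant byte at the lowest address.
The bytes are already most-significant first: 0x0643CD73C6254EFB.
0x0643CD73C6254EFB = 451430284796448507.

451430284796448507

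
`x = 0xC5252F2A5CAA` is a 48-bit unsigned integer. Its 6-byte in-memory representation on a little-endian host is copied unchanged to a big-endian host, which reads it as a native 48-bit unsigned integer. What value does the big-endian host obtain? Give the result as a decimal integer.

187312821446085

Stored little-endian, the bytes at ascending addresses are AA 5C 2A 2F 25 C5.
Read back as big-endian, the last byte is least significant, giving 0xAA5C2A2F25C5.
0xAA5C2A2F25C5 = 187312821446085.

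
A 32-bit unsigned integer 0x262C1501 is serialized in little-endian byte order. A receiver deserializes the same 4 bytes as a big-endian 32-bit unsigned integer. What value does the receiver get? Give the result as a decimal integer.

18164774

Stored little-endian, the bytes at ascending addresses are 01 15 2C 26.
Read back as big-endian, the last byte is least significant, giving 0x01152C26.
0x01152C26 = 18164774.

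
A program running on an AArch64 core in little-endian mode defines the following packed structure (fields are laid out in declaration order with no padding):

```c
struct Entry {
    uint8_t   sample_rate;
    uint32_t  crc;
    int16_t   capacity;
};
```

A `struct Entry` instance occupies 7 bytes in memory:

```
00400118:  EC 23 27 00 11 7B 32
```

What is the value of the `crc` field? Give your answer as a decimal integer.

285222691

`crc` follows `sample_rate` (1 byte), so it starts at byte offset 1 and occupies 4 bytes.
Bytes at offsets 1..4: 23 27 00 11.
Little-endian stores the least-significant byte at the lowest address.
Reassemble most-significant byte first: 11 00 27 23 → 0x11002723.
0x11002723 = 285222691.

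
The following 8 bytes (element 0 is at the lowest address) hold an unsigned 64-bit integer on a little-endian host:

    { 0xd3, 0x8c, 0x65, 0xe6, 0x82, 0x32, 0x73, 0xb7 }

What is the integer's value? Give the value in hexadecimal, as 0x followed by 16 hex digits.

0xB7733282E6658CD3

In little-endian order the low byte comes first in memory.
Reassemble most-significant byte first: B7 73 32 82 E6 65 8C D3 → 0xB7733282E6658CD3.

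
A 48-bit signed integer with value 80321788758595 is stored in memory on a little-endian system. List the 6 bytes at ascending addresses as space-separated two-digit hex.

43 CA AF 5F 0D 49

80321788758595 in hexadecimal, padded to 48 bits, is 0x490D5FAFCA43.
Split into bytes (most-significant first): 49 0D 5F AF CA 43.
Little-endian: lowest address holds the least-significant byte.
So at ascending addresses the bytes are 43 CA AF 5F 0D 49.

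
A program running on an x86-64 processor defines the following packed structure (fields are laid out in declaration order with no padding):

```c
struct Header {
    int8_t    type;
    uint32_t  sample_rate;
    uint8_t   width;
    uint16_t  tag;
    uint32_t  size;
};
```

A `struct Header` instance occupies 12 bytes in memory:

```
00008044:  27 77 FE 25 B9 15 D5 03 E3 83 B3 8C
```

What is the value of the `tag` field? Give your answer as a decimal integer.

`tag` follows `type` (1 B), `sample_rate` (4 B), `width` (1 B), so it starts at offset 1 + 4 + 1 = 6 and occupies 2 bytes.
Bytes at offsets 6..7: D5 03.
Little-endian: lowest address holds the least-significant byte.
Reassemble most-significant byte first: 03 D5 → 0x03D5.
0x03D5 = 981.

981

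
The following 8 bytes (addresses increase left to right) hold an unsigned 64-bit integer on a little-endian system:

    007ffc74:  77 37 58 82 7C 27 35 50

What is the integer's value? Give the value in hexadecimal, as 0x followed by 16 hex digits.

0x5035277C82583777

In little-endian order the low byte comes first in memory.
Reassemble most-significant byte first: 50 35 27 7C 82 58 37 77 → 0x5035277C82583777.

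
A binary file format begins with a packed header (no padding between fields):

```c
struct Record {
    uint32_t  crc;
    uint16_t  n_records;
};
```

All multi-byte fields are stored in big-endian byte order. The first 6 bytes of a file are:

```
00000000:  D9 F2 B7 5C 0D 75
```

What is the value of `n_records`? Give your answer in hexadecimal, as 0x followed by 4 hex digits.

0x0D75

`n_records` follows `crc` (4 bytes), so it starts at byte offset 4 and occupies 2 bytes.
Bytes at offsets 4..5: 0D 75.
In big-endian order the high byte comes first in memory.
The bytes are already most-significant first: 0x0D75.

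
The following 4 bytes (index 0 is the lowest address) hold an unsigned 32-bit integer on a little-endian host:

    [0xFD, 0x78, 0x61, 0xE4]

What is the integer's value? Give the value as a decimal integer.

Little-endian stores the least-significant byte at the lowest address.
Reassemble most-significant byte first: E4 61 78 FD → 0xE46178FD.
0xE46178FD = 3831593213.

3831593213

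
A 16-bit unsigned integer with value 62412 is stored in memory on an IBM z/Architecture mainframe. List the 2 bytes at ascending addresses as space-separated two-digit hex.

F3 CC

62412 in hexadecimal, padded to 16 bits, is 0xF3CC.
Split into bytes (most-significant first): F3 CC.
Big-endian: lowest address holds the most-significant byte.
So the memory order matches the most-significant-first order: F3 CC.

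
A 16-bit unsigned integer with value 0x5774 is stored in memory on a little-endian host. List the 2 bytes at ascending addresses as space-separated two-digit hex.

Split into bytes (most-significant first): 57 74.
In little-endian order the low byte comes first in memory.
So at ascending addresses the bytes are 74 57.

74 57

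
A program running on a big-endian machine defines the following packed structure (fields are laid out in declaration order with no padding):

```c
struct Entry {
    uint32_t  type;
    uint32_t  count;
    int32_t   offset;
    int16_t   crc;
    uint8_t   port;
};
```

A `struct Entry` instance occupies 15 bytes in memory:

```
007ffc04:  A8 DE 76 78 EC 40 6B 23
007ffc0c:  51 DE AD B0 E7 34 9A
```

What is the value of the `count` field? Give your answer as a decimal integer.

3963644707

`count` follows `type` (4 bytes), so it starts at byte offset 4 and occupies 4 bytes.
Bytes at offsets 4..7: EC 40 6B 23.
Big-endian stores the most-significant byte at the lowest address.
The bytes are already most-significant first: 0xEC406B23.
0xEC406B23 = 3963644707.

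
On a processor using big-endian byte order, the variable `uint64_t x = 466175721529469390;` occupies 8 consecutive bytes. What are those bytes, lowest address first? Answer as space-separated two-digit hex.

06 78 30 59 4C AC E9 CE

466175721529469390 in hexadecimal, padded to 64 bits, is 0x067830594CACE9CE.
Split into bytes (most-significant first): 06 78 30 59 4C AC E9 CE.
Big-endian: lowest address holds the most-significant byte.
So the memory order matches the most-significant-first order: 06 78 30 59 4C AC E9 CE.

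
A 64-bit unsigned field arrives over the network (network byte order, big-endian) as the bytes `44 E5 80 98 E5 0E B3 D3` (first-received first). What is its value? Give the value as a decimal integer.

4964515558412170195

In big-endian order the high byte comes first in memory.
The bytes are already most-significant first: 0x44E58098E50EB3D3.
0x44E58098E50EB3D3 = 4964515558412170195.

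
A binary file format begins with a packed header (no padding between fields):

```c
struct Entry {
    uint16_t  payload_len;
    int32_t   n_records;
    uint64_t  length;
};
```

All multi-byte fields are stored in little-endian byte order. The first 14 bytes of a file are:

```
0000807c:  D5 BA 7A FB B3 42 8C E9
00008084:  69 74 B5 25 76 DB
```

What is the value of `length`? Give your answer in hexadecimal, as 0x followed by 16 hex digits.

0xDB7625B57469E98C

`length` follows `payload_len` (2 B), `n_records` (4 B), so it starts at offset 2 + 4 = 6 and occupies 8 bytes.
Bytes at offsets 6..13: 8C E9 69 74 B5 25 76 DB.
Little-endian stores the least-significant byte at the lowest address.
Reassemble most-significant byte first: DB 76 25 B5 74 69 E9 8C → 0xDB7625B57469E98C.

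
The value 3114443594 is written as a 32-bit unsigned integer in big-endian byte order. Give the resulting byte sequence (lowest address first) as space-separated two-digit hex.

3114443594 in hexadecimal, padded to 32 bits, is 0xB9A2A34A.
Split into bytes (most-significant first): B9 A2 A3 4A.
In big-endian order the high byte comes first in memory.
So the memory order matches the most-significant-first order: B9 A2 A3 4A.

B9 A2 A3 4A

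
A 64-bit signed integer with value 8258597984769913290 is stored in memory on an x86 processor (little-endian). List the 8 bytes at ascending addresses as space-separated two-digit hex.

CA B1 F7 78 1C 6F 9C 72

8258597984769913290 in hexadecimal, padded to 64 bits, is 0x729C6F1C78F7B1CA.
Split into bytes (most-significant first): 72 9C 6F 1C 78 F7 B1 CA.
Little-endian stores the least-significant byte at the lowest address.
So at ascending addresses the bytes are CA B1 F7 78 1C 6F 9C 72.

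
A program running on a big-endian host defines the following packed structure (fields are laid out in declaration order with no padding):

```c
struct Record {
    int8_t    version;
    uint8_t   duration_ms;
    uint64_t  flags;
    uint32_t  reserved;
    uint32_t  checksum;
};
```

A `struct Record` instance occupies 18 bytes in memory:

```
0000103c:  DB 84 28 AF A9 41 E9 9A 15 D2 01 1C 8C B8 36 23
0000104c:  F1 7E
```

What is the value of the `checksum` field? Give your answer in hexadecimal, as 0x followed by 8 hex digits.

`checksum` follows `version` (1 B), `duration_ms` (1 B), `flags` (8 B), `reserved` (4 B), so it starts at offset 1 + 1 + 8 + 4 = 14 and occupies 4 bytes.
Bytes at offsets 14..17: 36 23 F1 7E.
In big-endian order the high byte comes first in memory.
The bytes are already most-significant first: 0x3623F17E.

0x3623F17E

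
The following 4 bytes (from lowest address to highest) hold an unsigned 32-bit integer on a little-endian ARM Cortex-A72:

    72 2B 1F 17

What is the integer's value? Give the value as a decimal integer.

In little-endian order the low byte comes first in memory.
Reassemble most-significant byte first: 17 1F 2B 72 → 0x171F2B72.
0x171F2B72 = 387918706.

387918706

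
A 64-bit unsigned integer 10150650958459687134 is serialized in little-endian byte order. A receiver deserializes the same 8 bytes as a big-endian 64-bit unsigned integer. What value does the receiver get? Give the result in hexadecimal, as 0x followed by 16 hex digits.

0xDED0F729445BDE8C

10150650958459687134 in 64-bit hexadecimal is 0x8CDE5B4429F7D0DE.
Stored little-endian, the bytes at ascending addresses are DE D0 F7 29 44 5B DE 8C.
Read back as big-endian, the last byte is least significant, giving 0xDED0F729445BDE8C.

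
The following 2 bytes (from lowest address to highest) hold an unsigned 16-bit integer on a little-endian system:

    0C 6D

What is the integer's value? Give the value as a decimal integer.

27916

In little-endian order the low byte comes first in memory.
Reassemble most-significant byte first: 6D 0C → 0x6D0C.
0x6D0C = 27916.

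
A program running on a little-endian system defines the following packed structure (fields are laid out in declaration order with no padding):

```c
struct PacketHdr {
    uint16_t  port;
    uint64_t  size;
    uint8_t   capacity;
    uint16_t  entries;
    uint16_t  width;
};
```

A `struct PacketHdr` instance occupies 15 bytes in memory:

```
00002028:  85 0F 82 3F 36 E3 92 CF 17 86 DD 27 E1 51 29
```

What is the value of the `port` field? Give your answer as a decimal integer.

3973

`port` is the first field, at byte offset 0, occupying 2 bytes.
Bytes at offsets 0..1: 85 0F.
In little-endian order the low byte comes first in memory.
Reassemble most-significant byte first: 0F 85 → 0x0F85.
0x0F85 = 3973.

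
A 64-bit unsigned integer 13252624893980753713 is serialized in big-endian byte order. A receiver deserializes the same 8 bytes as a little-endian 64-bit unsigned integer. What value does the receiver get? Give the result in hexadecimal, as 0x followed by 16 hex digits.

13252624893980753713 in 64-bit hexadecimal is 0xB7EAC8202B38BF31.
Stored big-endian, the bytes at ascending addresses are B7 EA C8 20 2B 38 BF 31.
Read back as little-endian, the first byte is least significant, giving 0x31BF382B20C8EAB7.

0x31BF382B20C8EAB7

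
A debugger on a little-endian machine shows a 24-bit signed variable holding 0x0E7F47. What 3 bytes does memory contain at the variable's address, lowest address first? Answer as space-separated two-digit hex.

Split into bytes (most-significant first): 0E 7F 47.
In little-endian order the low byte comes first in memory.
So at ascending addresses the bytes are 47 7F 0E.

47 7F 0E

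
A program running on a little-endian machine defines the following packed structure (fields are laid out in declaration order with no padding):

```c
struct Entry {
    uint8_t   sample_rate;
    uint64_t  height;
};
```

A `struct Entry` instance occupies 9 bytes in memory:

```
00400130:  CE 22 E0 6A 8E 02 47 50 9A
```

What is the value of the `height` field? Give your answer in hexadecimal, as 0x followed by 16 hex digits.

0x9A5047028E6AE022

`height` follows `sample_rate` (1 byte), so it starts at byte offset 1 and occupies 8 bytes.
Bytes at offsets 1..8: 22 E0 6A 8E 02 47 50 9A.
Little-endian stores the least-significant byte at the lowest address.
Reassemble most-significant byte first: 9A 50 47 02 8E 6A E0 22 → 0x9A5047028E6AE022.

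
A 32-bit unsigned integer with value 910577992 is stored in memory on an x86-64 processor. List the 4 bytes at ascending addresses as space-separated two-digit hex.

910577992 in hexadecimal, padded to 32 bits, is 0x36465148.
Split into bytes (most-significant first): 36 46 51 48.
Little-endian: lowest address holds the least-significant byte.
So at ascending addresses the bytes are 48 51 46 36.

48 51 46 36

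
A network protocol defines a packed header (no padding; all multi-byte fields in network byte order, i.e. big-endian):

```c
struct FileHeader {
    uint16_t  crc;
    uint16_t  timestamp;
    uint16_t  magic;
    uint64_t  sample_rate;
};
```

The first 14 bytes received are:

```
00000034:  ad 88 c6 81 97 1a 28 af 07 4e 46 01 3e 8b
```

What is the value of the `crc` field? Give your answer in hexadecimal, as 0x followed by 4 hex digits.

0xAD88

`crc` is the first field, at byte offset 0, occupying 2 bytes.
Bytes at offsets 0..1: AD 88.
Big-endian stores the most-significant byte at the lowest address.
The bytes are already most-significant first: 0xAD88.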